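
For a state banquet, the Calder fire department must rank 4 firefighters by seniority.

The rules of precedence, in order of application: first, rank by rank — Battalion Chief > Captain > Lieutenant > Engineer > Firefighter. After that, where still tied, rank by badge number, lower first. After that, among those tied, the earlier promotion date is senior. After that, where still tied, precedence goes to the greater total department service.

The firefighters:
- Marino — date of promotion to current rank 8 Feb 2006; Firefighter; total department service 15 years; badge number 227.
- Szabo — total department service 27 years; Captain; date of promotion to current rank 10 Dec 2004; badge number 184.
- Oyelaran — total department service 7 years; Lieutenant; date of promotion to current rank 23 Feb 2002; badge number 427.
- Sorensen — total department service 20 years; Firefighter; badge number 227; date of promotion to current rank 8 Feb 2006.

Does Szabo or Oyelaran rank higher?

By rank: Szabo (Captain); then Oyelaran (Lieutenant); then Sorensen and Marino (Firefighter).
Sorensen and Marino both have badge number 227, so the next rule applies.
Sorensen and Marino both have date of promotion to current rank 8 Feb 2006, so the next rule applies.
Among Sorensen and Marino, by total department service (higher first): Sorensen (20 years) before Marino (15 years).
So Szabo takes precedence.

Szabo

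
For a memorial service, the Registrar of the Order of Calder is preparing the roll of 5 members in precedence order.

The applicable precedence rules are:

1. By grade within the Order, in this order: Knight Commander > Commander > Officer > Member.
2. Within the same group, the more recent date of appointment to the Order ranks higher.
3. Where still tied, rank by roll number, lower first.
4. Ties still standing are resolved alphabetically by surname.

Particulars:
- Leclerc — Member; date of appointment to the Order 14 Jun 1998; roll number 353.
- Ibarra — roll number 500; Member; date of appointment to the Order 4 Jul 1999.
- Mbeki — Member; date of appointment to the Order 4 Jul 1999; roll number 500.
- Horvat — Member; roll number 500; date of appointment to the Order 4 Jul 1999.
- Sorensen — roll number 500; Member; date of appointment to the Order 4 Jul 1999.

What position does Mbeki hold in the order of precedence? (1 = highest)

3

By grade within the Order: Horvat, Ibarra, Mbeki, Sorensen and Leclerc (Member).
Among Horvat, Ibarra, Mbeki, Sorensen and Leclerc, by date of appointment to the Order (later first): Horvat, Ibarra, Mbeki and Sorensen (4 Jul 1999) before Leclerc (14 Jun 1998).
Horvat, Ibarra, Mbeki and Sorensen all have roll number 500, so the next rule applies.
Among Horvat, Ibarra, Mbeki and Sorensen, alphabetically by surname: Horvat before Ibarra before Mbeki before Sorensen.
Order: Horvat, Ibarra, Mbeki, Sorensen, Leclerc. So position 3.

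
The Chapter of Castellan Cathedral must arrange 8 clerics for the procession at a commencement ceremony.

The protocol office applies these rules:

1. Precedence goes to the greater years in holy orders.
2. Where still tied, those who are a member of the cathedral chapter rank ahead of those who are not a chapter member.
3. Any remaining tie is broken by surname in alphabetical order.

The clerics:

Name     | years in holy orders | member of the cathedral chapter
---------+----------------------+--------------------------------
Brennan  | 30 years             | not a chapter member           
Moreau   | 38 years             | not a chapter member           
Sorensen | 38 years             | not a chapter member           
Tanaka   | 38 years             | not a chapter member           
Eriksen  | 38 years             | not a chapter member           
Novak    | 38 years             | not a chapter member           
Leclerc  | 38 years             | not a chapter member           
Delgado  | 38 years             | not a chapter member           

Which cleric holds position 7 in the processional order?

By years in holy orders (higher first): Delgado, Eriksen, Leclerc, Moreau, Novak, Sorensen and Tanaka (each 38 years); then Brennan (30 years).
Delgado, Eriksen, Leclerc, Moreau, Novak, Sorensen and Tanaka are each not a chapter member, so the next rule applies.
Among Delgado, Eriksen, Leclerc, Moreau, Novak, Sorensen and Tanaka, alphabetically by surname: Delgado before Eriksen before Leclerc before Moreau before Novak before Sorensen before Tanaka.
Order: Delgado, Eriksen, Leclerc, Moreau, Novak, Sorensen, Tanaka, Brennan.

Tanaka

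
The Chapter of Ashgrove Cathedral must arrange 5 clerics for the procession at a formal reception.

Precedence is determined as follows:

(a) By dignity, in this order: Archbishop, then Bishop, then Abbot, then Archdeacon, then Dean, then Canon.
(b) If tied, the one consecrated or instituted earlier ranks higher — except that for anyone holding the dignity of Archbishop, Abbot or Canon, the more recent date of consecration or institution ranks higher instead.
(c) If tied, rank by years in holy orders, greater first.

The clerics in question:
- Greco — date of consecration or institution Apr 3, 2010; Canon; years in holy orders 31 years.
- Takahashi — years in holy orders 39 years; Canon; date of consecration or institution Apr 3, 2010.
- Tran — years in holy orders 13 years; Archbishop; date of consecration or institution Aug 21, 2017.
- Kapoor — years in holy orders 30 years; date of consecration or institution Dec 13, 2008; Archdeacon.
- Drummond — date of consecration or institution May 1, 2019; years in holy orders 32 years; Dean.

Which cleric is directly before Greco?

Takahashi

By dignity: Tran (Archbishop); then Kapoor (Archdeacon); then Drummond (Dean); then Takahashi and Greco (Canon).
Takahashi and Greco both have date of consecration or institution Apr 3, 2010, so the next rule applies.
Among Takahashi and Greco, by years in holy orders (higher first): Takahashi (39 years) before Greco (31 years).
Order: Tran, Kapoor, Drummond, Takahashi, Greco.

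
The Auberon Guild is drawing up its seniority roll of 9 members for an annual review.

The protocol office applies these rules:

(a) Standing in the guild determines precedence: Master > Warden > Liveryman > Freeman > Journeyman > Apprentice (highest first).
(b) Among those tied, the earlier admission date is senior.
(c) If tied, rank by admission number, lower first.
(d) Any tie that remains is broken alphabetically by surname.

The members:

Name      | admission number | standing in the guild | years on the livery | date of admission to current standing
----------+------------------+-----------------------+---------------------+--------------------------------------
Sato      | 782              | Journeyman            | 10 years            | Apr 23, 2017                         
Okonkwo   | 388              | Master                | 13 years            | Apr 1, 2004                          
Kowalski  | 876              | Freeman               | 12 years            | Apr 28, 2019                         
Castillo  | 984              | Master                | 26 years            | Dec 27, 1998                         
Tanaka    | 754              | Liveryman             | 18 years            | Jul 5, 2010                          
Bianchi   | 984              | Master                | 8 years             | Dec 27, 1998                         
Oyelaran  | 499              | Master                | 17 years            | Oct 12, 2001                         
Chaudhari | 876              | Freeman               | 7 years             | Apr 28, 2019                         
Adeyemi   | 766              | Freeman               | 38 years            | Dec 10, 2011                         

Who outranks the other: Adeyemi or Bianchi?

By standing in the guild: Bianchi, Castillo, Oyelaran and Okonkwo (Master); then Tanaka (Liveryman); then Adeyemi, Chaudhari and Kowalski (Freeman); then Sato (Journeyman).
Among Bianchi, Castillo, Oyelaran and Okonkwo, by date of admission to current standing (earlier first): Bianchi and Castillo (Dec 27, 1998) before Oyelaran (Oct 12, 2001) before Okonkwo (Apr 1, 2004).
Bianchi and Castillo both have admission number 984, so the next rule applies.
Among Bianchi and Castillo, alphabetically by surname: Bianchi before Castillo.
Among Adeyemi, Chaudhari and Kowalski, by date of admission to current standing (earlier first): Adeyemi (Dec 10, 2011) before Chaudhari and Kowalski (Apr 28, 2019).
Chaudhari and Kowalski both have admission number 876, so the next rule applies.
Among Chaudhari and Kowalski, alphabetically by surname: Chaudhari before Kowalski.
So Bianchi takes precedence.

Bianchi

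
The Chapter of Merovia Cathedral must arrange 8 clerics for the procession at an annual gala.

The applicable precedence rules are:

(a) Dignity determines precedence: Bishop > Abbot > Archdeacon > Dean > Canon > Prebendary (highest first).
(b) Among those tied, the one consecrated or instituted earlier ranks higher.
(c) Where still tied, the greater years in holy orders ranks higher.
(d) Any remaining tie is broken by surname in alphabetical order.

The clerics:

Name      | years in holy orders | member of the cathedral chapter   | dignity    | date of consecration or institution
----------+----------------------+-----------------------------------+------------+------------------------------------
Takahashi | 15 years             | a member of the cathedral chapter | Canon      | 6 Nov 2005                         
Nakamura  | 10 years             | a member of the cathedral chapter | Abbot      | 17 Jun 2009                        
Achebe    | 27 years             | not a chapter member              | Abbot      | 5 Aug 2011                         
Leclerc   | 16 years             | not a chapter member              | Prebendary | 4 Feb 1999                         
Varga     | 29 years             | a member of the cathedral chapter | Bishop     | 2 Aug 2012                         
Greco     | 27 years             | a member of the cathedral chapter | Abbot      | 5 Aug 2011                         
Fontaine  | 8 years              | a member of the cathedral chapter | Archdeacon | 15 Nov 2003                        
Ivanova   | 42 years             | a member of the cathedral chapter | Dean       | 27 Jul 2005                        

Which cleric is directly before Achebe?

By dignity: Varga (Bishop); then Nakamura, Achebe and Greco (Abbot); then Fontaine (Archdeacon); then Ivanova (Dean); then Takahashi (Canon); then Leclerc (Prebendary).
Among Nakamura, Achebe and Greco, by date of consecration or institution (earlier first): Nakamura (17 Jun 2009) before Achebe and Greco (5 Aug 2011).
Achebe and Greco both have years in holy orders 27 years, so the next rule applies.
Among Achebe and Greco, alphabetically by surname: Achebe before Greco.
Order: Varga, Nakamura, Achebe, Greco, Fontaine, Ivanova, Takahashi, Leclerc.

Nakamura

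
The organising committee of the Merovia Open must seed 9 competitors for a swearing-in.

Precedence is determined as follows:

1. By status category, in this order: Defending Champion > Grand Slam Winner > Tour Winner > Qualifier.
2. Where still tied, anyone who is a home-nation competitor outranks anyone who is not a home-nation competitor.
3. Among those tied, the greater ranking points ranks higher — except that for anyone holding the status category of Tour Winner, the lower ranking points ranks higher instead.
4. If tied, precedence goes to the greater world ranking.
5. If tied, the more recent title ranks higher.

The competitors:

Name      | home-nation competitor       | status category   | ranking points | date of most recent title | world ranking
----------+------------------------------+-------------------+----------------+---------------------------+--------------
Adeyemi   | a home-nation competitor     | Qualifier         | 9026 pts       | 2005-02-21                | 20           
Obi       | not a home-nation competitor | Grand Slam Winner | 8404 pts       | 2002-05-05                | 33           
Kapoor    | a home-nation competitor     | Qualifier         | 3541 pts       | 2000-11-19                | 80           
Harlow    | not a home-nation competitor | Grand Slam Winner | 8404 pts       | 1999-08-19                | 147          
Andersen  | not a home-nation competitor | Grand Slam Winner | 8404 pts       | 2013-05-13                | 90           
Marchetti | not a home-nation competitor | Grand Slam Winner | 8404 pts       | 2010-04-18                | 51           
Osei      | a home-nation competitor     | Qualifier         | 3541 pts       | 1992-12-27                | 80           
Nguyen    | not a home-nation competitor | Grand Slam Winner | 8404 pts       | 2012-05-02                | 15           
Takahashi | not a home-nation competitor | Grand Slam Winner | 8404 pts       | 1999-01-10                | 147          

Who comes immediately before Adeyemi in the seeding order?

Nguyen

By status category: Harlow, Takahashi, Andersen, Marchetti, Obi and Nguyen (Grand Slam Winner); then Adeyemi, Kapoor and Osei (Qualifier).
Harlow, Takahashi, Andersen, Marchetti, Obi and Nguyen are each not a home-nation competitor, so the next rule applies.
Harlow, Takahashi, Andersen, Marchetti, Obi and Nguyen all have ranking points 8404 pts, so the next rule applies.
Among Harlow, Takahashi, Andersen, Marchetti, Obi and Nguyen, by world ranking (higher first): Harlow and Takahashi (147) before Andersen (90) before Marchetti (51) before Obi (33) before Nguyen (15).
Among Harlow and Takahashi, by date of most recent title (later first): Harlow (1999-08-19) before Takahashi (1999-01-10).
Adeyemi, Kapoor and Osei are each a home-nation competitor, so the next rule applies.
Among Adeyemi, Kapoor and Osei, by ranking points (higher first): Adeyemi (9026 pts) before Kapoor and Osei (3541 pts).
Kapoor and Osei both have world ranking 80, so the next rule applies.
Among Kapoor and Osei, by date of most recent title (later first): Kapoor (2000-11-19) before Osei (1992-12-27).
Order: Harlow, Takahashi, Andersen, Marchetti, Obi, Nguyen, Adeyemi, Kapoor, Osei.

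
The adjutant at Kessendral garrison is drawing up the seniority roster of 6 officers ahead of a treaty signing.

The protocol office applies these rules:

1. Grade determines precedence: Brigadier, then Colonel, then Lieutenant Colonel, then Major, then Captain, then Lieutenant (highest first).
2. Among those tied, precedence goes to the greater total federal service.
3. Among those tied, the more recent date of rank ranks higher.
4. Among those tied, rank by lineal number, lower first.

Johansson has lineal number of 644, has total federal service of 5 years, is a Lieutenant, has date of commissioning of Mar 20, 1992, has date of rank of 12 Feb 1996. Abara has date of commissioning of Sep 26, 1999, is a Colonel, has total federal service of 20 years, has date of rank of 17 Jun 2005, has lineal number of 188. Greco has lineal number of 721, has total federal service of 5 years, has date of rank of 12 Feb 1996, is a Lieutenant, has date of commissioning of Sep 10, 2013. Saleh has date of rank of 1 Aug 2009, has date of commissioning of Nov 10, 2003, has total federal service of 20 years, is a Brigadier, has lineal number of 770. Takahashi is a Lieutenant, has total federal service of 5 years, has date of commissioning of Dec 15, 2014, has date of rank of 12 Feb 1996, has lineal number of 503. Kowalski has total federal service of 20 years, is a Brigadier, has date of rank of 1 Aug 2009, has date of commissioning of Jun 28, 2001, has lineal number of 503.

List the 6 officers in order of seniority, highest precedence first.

By grade: Kowalski and Saleh (Brigadier); then Abara (Colonel); then Takahashi, Johansson and Greco (Lieutenant).
Kowalski and Saleh both have total federal service 20 years, so the next rule applies.
Kowalski and Saleh both have date of rank 1 Aug 2009, so the next rule applies.
Among Kowalski and Saleh, by lineal number (lower first): Kowalski (503) before Saleh (770).
Takahashi, Johansson and Greco all have total federal service 5 years, so the next rule applies.
Takahashi, Johansson and Greco all have date of rank 12 Feb 1996, so the next rule applies.
Among Takahashi, Johansson and Greco, by lineal number (lower first): Takahashi (503) before Johansson (644) before Greco (721).
Full order: Kowalski, Saleh, Abara, Takahashi, Johansson, Greco.

Kowalski, Saleh, Abara, Takahashi, Johansson, Greco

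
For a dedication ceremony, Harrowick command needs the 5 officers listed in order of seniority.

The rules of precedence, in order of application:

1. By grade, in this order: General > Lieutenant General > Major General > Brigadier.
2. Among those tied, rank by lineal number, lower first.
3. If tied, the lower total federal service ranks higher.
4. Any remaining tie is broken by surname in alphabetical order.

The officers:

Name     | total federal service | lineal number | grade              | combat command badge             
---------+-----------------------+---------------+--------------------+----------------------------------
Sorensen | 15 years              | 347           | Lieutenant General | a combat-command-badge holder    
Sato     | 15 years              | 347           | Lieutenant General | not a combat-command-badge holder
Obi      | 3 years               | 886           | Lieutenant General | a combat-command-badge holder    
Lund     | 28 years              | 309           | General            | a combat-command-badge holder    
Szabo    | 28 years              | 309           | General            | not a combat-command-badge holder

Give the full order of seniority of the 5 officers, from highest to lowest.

By grade: Lund and Szabo (General); then Sato, Sorensen and Obi (Lieutenant General).
Lund and Szabo both have lineal number 309, so the next rule applies.
Lund and Szabo both have total federal service 28 years, so the next rule applies.
Among Lund and Szabo, alphabetically by surname: Lund before Szabo.
Among Sato, Sorensen and Obi, by lineal number (lower first): Sato and Sorensen (347) before Obi (886).
Sato and Sorensen both have total federal service 15 years, so the next rule applies.
Among Sato and Sorensen, alphabetically by surname: Sato before Sorensen.
Full order: Lund, Szabo, Sato, Sorensen, Obi.

Lund, Szabo, Sato, Sorensen, Obi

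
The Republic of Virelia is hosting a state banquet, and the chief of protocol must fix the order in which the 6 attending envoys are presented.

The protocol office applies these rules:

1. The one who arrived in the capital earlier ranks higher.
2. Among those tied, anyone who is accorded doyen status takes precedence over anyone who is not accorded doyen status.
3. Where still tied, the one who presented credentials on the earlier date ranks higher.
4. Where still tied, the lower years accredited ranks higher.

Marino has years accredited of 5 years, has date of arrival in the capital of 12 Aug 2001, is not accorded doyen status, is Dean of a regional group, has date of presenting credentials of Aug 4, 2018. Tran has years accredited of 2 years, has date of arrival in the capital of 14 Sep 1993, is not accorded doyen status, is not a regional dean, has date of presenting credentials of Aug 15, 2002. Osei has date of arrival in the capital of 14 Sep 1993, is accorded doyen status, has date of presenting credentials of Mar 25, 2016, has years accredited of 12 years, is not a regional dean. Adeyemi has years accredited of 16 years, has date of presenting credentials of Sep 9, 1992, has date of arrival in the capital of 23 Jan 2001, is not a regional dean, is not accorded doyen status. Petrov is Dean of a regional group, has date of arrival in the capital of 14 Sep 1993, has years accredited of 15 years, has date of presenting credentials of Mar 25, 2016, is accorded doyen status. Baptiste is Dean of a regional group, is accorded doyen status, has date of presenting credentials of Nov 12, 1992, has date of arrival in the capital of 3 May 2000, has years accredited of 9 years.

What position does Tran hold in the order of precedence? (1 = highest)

3

By date of arrival in the capital (earlier first): Osei, Petrov and Tran (each 14 Sep 1993); then Baptiste (3 May 2000); then Adeyemi (23 Jan 2001); then Marino (12 Aug 2001).
Among Osei, Petrov and Tran, accorded doyen status before not accorded doyen status: Osei and Petrov (accorded doyen status) before Tran (not accorded doyen status).
Osei and Petrov both have date of presenting credentials Mar 25, 2016, so the next rule applies.
Among Osei and Petrov, by years accredited (lower first): Osei (12 years) before Petrov (15 years).
Order: Osei, Petrov, Tran, Baptiste, Adeyemi, Marino. So position 3.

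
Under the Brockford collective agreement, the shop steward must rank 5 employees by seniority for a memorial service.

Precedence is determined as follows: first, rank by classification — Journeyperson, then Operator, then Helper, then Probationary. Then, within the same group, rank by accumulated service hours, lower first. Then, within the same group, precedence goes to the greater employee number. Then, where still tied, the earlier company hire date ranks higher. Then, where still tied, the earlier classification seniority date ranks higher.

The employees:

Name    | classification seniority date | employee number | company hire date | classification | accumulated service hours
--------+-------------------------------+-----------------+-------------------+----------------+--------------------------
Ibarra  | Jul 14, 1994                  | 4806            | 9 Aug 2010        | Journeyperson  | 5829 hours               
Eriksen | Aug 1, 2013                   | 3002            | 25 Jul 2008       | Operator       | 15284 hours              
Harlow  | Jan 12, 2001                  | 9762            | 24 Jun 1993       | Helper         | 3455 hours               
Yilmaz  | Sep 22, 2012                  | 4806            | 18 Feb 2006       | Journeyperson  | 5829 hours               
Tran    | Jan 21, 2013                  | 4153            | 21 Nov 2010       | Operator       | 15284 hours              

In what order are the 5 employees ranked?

Yilmaz, Ibarra, Tran, Eriksen, Harlow

By classification: Yilmaz and Ibarra (Journeyperson); then Tran and Eriksen (Operator); then Harlow (Helper).
Yilmaz and Ibarra both have accumulated service hours 5829 hours, so the next rule applies.
Yilmaz and Ibarra both have employee number 4806, so the next rule applies.
Among Yilmaz and Ibarra, by company hire date (earlier first): Yilmaz (18 Feb 2006) before Ibarra (9 Aug 2010).
Tran and Eriksen both have accumulated service hours 15284 hours, so the next rule applies.
Among Tran and Eriksen, by employee number (higher first): Tran (4153) before Eriksen (3002).
Full order: Yilmaz, Ibarra, Tran, Eriksen, Harlow.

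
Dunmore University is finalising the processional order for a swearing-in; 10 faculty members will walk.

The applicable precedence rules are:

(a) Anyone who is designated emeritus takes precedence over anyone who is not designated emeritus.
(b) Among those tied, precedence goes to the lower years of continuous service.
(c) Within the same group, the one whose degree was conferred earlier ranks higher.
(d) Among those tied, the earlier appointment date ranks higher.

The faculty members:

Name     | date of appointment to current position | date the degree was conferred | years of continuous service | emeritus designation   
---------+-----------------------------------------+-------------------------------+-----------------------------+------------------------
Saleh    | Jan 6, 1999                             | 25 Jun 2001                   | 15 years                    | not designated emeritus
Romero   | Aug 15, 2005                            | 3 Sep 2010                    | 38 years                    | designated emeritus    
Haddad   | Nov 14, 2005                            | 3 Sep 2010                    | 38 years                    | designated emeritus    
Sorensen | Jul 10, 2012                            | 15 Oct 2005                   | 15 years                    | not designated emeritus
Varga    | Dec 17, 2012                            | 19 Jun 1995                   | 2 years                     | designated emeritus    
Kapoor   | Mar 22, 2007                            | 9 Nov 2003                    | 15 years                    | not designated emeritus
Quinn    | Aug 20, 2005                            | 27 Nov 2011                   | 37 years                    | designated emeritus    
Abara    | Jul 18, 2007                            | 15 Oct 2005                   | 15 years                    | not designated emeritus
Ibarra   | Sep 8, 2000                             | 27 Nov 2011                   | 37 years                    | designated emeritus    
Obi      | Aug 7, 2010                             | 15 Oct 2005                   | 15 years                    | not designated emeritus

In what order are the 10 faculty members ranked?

By the first rule: Varga, Ibarra, Quinn, Romero and Haddad (each designated emeritus); then Saleh, Kapoor, Abara, Obi and Sorensen (each not designated emeritus).
Among Varga, Ibarra, Quinn, Romero and Haddad, by years of continuous service (lower first): Varga (2 years) before Ibarra and Quinn (37 years) before Romero and Haddad (38 years).
Ibarra and Quinn both have date the degree was conferred 27 Nov 2011, so the next rule applies.
Among Ibarra and Quinn, by date of appointment to current position (earlier first): Ibarra (Sep 8, 2000) before Quinn (Aug 20, 2005).
Romero and Haddad both have date the degree was conferred 3 Sep 2010, so the next rule applies.
Among Romero and Haddad, by date of appointment to current position (earlier first): Romero (Aug 15, 2005) before Haddad (Nov 14, 2005).
Saleh, Kapoor, Abara, Obi and Sorensen all have years of continuous service 15 years, so the next rule applies.
Among Saleh, Kapoor, Abara, Obi and Sorensen, by date the degree was conferred (earlier first): Saleh (25 Jun 2001) before Kapoor (9 Nov 2003) before Abara, Obi and Sorensen (15 Oct 2005).
Among Abara, Obi and Sorensen, by date of appointment to current position (earlier first): Abara (Jul 18, 2007) before Obi (Aug 7, 2010) before Sorensen (Jul 10, 2012).
Full order: Varga, Ibarra, Quinn, Romero, Haddad, Saleh, Kapoor, Abara, Obi, Sorensen.

Varga, Ibarra, Quinn, Romero, Haddad, Saleh, Kapoor, Abara, Obi, Sorensen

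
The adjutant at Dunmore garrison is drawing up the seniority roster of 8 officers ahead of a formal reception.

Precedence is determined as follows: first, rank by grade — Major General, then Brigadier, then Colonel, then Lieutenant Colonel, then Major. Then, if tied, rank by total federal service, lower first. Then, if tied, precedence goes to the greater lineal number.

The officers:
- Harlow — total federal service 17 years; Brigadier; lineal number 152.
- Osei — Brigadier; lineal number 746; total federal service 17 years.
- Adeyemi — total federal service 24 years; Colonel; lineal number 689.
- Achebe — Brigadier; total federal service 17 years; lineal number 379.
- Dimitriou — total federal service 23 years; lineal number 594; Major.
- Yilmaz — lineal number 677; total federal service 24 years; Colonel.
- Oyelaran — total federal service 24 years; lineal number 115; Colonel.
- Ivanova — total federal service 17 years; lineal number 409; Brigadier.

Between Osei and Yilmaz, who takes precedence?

Osei

By grade: Osei, Ivanova, Achebe and Harlow (Brigadier); then Adeyemi, Yilmaz and Oyelaran (Colonel); then Dimitriou (Major).
Osei, Ivanova, Achebe and Harlow all have total federal service 17 years, so the next rule applies.
Among Osei, Ivanova, Achebe and Harlow, by lineal number (higher first): Osei (746) before Ivanova (409) before Achebe (379) before Harlow (152).
Adeyemi, Yilmaz and Oyelaran all have total federal service 24 years, so the next rule applies.
Among Adeyemi, Yilmaz and Oyelaran, by lineal number (higher first): Adeyemi (689) before Yilmaz (677) before Oyelaran (115).
So Osei takes precedence.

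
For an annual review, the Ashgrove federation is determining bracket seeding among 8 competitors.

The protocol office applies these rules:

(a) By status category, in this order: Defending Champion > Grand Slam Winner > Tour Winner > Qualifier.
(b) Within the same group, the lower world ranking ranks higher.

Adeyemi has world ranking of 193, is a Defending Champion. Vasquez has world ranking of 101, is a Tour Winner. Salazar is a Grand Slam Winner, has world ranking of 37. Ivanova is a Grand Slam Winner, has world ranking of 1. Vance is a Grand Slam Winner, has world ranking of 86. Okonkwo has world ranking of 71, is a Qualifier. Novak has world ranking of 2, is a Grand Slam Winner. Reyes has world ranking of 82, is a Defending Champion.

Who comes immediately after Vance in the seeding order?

Vasquez

By status category: Reyes and Adeyemi (Defending Champion); then Ivanova, Novak, Salazar and Vance (Grand Slam Winner); then Vasquez (Tour Winner); then Okonkwo (Qualifier).
Among Reyes and Adeyemi, by world ranking (lower first): Reyes (82) before Adeyemi (193).
Among Ivanova, Novak, Salazar and Vance, by world ranking (lower first): Ivanova (1) before Novak (2) before Salazar (37) before Vance (86).
Order: Reyes, Adeyemi, Ivanova, Novak, Salazar, Vance, Vasquez, Okonkwo.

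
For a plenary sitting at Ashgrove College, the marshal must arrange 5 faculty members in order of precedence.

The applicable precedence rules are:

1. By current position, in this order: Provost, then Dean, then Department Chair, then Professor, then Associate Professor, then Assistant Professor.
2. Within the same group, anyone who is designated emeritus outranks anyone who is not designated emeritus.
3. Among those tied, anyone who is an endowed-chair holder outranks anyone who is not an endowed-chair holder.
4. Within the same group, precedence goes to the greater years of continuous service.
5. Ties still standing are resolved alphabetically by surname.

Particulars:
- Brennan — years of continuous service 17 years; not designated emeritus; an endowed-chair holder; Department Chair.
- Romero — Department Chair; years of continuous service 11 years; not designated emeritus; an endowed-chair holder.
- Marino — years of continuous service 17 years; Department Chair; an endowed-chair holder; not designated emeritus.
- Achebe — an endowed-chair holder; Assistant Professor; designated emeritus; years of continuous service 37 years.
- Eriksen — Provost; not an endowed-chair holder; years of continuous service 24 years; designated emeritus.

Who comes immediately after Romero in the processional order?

By current position: Eriksen (Provost); then Brennan, Marino and Romero (Department Chair); then Achebe (Assistant Professor).
Brennan, Marino and Romero are each not designated emeritus, so the next rule applies.
Brennan, Marino and Romero are each an endowed-chair holder, so the next rule applies.
Among Brennan, Marino and Romero, by years of continuous service (higher first): Brennan and Marino (17 years) before Romero (11 years).
Among Brennan and Marino, alphabetically by surname: Brennan before Marino.
Order: Eriksen, Brennan, Marino, Romero, Achebe.

Achebe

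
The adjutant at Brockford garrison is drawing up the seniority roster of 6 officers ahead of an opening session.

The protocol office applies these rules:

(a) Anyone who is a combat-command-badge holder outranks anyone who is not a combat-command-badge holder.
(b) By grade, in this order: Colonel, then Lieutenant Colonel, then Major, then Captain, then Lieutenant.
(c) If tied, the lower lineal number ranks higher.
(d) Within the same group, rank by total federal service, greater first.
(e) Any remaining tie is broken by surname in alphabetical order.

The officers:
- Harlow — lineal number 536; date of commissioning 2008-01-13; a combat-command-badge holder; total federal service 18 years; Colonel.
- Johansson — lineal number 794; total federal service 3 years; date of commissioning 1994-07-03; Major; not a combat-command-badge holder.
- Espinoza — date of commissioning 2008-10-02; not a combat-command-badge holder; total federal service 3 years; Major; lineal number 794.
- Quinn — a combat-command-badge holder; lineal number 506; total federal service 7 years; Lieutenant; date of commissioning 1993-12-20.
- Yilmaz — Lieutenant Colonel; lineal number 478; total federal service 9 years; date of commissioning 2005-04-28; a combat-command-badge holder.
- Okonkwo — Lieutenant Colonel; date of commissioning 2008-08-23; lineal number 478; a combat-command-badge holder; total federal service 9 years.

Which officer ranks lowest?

Johansson

By the first rule: Harlow, Okonkwo, Yilmaz and Quinn (each a combat-command-badge holder); then Espinoza and Johansson (both not a combat-command-badge holder).
Among Harlow, Okonkwo, Yilmaz and Quinn, by grade: Harlow (Colonel) before Okonkwo and Yilmaz (Lieutenant Colonel) before Quinn (Lieutenant).
Okonkwo and Yilmaz both have lineal number 478, so the next rule applies.
Okonkwo and Yilmaz both have total federal service 9 years, so the next rule applies.
Among Okonkwo and Yilmaz, alphabetically by surname: Okonkwo before Yilmaz.
Espinoza and Johansson are each Major, so the next rule applies.
Espinoza and Johansson both have lineal number 794, so the next rule applies.
Espinoza and Johansson both have total federal service 3 years, so the next rule applies.
Among Espinoza and Johansson, alphabetically by surname: Espinoza before Johansson.
Order: Harlow, Okonkwo, Yilmaz, Quinn, Espinoza, Johansson.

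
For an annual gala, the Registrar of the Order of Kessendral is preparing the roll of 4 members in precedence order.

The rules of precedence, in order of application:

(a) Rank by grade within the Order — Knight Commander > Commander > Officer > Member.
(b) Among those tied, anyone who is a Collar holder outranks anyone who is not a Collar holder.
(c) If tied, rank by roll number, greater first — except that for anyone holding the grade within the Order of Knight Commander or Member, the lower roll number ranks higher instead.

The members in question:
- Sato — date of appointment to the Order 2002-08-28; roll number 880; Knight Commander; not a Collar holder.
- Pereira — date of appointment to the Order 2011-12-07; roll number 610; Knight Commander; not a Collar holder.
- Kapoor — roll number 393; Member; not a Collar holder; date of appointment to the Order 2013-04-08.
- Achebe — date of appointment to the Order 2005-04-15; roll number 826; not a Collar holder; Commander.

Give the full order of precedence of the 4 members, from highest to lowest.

By grade within the Order: Pereira and Sato (Knight Commander); then Achebe (Commander); then Kapoor (Member).
Pereira and Sato are each not a Collar holder, so the next rule applies.
Among Pereira and Sato, by roll number (lower first) (reversed rule for this group): Pereira (610) before Sato (880).
Full order: Pereira, Sato, Achebe, Kapoor.

Pereira, Sato, Achebe, Kapoor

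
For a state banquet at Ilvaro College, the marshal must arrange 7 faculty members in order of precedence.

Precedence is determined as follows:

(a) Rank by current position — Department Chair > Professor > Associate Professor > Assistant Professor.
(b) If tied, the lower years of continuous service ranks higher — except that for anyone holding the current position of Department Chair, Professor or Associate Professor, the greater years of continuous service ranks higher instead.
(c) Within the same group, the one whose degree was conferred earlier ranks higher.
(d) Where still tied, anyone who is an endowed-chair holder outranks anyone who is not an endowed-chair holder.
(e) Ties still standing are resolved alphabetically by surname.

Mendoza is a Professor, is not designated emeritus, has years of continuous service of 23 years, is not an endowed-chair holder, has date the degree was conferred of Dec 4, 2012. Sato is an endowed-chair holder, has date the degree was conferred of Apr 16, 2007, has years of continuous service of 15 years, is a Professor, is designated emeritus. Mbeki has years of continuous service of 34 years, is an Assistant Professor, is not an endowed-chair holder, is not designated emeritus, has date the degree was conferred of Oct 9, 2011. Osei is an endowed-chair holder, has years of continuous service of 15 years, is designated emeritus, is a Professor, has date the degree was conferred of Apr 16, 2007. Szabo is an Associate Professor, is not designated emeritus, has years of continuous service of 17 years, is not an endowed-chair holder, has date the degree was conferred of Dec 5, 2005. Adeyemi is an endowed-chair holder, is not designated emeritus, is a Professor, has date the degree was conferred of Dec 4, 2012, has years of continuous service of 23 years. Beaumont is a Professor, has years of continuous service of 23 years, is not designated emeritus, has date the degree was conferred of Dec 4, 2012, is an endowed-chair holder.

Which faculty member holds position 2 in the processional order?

Beaumont

By current position: Adeyemi, Beaumont, Mendoza, Osei and Sato (Professor); then Szabo (Associate Professor); then Mbeki (Assistant Professor).
Among Adeyemi, Beaumont, Mendoza, Osei and Sato, by years of continuous service (higher first) (reversed rule for this group): Adeyemi, Beaumont and Mendoza (23 years) before Osei and Sato (15 years).
Adeyemi, Beaumont and Mendoza all have date the degree was conferred Dec 4, 2012, so the next rule applies.
Among Adeyemi, Beaumont and Mendoza, an endowed-chair holder before not an endowed-chair holder: Adeyemi and Beaumont (an endowed-chair holder) before Mendoza (not an endowed-chair holder).
Among Adeyemi and Beaumont, alphabetically by surname: Adeyemi before Beaumont.
Osei and Sato both have date the degree was conferred Apr 16, 2007, so the next rule applies.
Osei and Sato are each an endowed-chair holder, so the next rule applies.
Among Osei and Sato, alphabetically by surname: Osei before Sato.
Order: Adeyemi, Beaumont, Mendoza, Osei, Sato, Szabo, Mbeki.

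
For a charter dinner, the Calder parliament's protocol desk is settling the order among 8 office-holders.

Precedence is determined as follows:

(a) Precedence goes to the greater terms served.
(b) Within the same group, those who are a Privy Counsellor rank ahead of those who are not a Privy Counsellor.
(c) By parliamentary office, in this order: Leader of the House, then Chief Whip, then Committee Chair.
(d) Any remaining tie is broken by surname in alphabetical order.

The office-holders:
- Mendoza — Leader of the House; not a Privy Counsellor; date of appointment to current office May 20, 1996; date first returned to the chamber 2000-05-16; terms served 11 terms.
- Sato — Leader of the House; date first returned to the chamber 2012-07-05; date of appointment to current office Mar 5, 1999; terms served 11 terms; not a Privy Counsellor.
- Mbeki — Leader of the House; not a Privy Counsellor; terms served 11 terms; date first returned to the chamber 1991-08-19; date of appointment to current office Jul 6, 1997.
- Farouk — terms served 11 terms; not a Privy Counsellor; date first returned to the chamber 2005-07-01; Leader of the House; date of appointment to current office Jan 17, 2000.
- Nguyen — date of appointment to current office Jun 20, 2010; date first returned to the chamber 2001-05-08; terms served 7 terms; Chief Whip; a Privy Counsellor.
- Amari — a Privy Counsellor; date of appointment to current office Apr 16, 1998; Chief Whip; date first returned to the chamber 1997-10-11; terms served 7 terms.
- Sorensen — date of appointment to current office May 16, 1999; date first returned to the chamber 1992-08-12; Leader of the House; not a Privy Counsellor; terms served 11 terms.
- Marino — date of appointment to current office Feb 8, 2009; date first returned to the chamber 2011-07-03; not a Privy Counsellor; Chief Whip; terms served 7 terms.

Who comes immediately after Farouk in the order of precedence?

Mbeki

By terms served (higher first): Farouk, Mbeki, Mendoza, Sato and Sorensen (each 11 terms); then Amari, Nguyen and Marino (each 7 terms).
Farouk, Mbeki, Mendoza, Sato and Sorensen are each not a Privy Counsellor, so the next rule applies.
Farouk, Mbeki, Mendoza, Sato and Sorensen are each Leader of the House, so the next rule applies.
Among Farouk, Mbeki, Mendoza, Sato and Sorensen, alphabetically by surname: Farouk before Mbeki before Mendoza before Sato before Sorensen.
Among Amari, Nguyen and Marino, a Privy Counsellor before not a Privy Counsellor: Amari and Nguyen (a Privy Counsellor) before Marino (not a Privy Counsellor).
Amari and Nguyen are each Chief Whip, so the next rule applies.
Among Amari and Nguyen, alphabetically by surname: Amari before Nguyen.
Order: Farouk, Mbeki, Mendoza, Sato, Sorensen, Amari, Nguyen, Marino.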